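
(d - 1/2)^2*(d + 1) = d^3 - 3*d/4 + 1/4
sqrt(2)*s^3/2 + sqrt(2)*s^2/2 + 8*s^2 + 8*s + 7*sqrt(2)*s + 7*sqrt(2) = (s + sqrt(2))*(s + 7*sqrt(2))*(sqrt(2)*s/2 + sqrt(2)/2)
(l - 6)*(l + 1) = l^2 - 5*l - 6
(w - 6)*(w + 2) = w^2 - 4*w - 12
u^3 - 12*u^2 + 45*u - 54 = (u - 6)*(u - 3)^2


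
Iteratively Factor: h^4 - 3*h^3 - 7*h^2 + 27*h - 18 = (h - 3)*(h^3 - 7*h + 6) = (h - 3)*(h - 2)*(h^2 + 2*h - 3) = (h - 3)*(h - 2)*(h - 1)*(h + 3)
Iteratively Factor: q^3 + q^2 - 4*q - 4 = (q + 2)*(q^2 - q - 2) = (q - 2)*(q + 2)*(q + 1)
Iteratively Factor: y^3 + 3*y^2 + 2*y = (y + 1)*(y^2 + 2*y) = (y + 1)*(y + 2)*(y)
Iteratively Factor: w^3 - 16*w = (w + 4)*(w^2 - 4*w) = (w - 4)*(w + 4)*(w)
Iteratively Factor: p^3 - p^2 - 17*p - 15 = (p - 5)*(p^2 + 4*p + 3) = (p - 5)*(p + 1)*(p + 3)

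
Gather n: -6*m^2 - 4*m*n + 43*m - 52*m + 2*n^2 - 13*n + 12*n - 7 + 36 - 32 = -6*m^2 - 9*m + 2*n^2 + n*(-4*m - 1) - 3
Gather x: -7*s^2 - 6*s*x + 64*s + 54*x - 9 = -7*s^2 + 64*s + x*(54 - 6*s) - 9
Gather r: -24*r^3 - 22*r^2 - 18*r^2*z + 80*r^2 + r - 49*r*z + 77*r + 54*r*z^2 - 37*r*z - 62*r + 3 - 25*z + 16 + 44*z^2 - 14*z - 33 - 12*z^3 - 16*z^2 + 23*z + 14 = -24*r^3 + r^2*(58 - 18*z) + r*(54*z^2 - 86*z + 16) - 12*z^3 + 28*z^2 - 16*z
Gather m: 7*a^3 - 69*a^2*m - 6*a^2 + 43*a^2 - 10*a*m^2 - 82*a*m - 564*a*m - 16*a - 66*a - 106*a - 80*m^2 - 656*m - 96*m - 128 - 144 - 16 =7*a^3 + 37*a^2 - 188*a + m^2*(-10*a - 80) + m*(-69*a^2 - 646*a - 752) - 288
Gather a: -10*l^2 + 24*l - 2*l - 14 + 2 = -10*l^2 + 22*l - 12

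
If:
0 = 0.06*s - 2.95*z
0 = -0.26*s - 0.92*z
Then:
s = 0.00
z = 0.00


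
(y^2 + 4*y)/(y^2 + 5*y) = (y + 4)/(y + 5)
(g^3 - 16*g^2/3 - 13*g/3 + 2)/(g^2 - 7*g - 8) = (g^2 - 19*g/3 + 2)/(g - 8)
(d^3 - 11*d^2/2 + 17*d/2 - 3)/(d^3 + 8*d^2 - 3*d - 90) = (d^2 - 5*d/2 + 1)/(d^2 + 11*d + 30)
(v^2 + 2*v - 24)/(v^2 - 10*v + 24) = (v + 6)/(v - 6)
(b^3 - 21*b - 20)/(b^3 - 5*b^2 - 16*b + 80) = (b + 1)/(b - 4)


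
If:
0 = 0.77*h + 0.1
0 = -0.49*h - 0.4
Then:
No Solution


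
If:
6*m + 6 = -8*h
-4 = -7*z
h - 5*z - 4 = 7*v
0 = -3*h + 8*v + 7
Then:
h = -41/91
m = -109/273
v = -95/91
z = 4/7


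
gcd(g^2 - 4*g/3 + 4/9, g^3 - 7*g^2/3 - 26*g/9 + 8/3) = g - 2/3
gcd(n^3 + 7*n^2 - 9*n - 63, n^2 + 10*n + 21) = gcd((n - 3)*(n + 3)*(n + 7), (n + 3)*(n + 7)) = n^2 + 10*n + 21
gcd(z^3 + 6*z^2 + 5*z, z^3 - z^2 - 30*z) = z^2 + 5*z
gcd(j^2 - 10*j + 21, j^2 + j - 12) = j - 3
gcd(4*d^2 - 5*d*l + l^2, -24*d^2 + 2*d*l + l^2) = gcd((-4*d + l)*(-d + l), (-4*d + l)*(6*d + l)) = 4*d - l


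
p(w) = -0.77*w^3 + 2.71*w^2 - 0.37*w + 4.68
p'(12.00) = -267.97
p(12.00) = -940.08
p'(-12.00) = -398.05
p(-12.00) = 1729.92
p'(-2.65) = -30.95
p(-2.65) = 39.02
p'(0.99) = 2.73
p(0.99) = 6.22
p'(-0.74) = -5.65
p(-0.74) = 6.75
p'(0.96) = 2.70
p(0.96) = 6.14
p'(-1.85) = -18.30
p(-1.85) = 19.51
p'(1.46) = 2.62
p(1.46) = 7.52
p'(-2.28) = -24.74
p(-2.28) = 28.74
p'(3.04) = -5.24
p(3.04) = 6.97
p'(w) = -2.31*w^2 + 5.42*w - 0.37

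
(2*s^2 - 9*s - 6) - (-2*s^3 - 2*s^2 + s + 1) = 2*s^3 + 4*s^2 - 10*s - 7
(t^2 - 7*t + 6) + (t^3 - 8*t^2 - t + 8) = t^3 - 7*t^2 - 8*t + 14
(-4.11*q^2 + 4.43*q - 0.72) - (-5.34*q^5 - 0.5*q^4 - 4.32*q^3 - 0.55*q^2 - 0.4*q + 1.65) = 5.34*q^5 + 0.5*q^4 + 4.32*q^3 - 3.56*q^2 + 4.83*q - 2.37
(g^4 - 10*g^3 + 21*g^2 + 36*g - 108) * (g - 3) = g^5 - 13*g^4 + 51*g^3 - 27*g^2 - 216*g + 324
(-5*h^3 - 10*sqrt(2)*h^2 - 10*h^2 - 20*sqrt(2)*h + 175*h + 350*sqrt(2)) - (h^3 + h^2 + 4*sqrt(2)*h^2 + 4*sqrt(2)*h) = -6*h^3 - 14*sqrt(2)*h^2 - 11*h^2 - 24*sqrt(2)*h + 175*h + 350*sqrt(2)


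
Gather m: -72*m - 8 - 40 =-72*m - 48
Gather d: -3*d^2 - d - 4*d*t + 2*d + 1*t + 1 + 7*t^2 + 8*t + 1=-3*d^2 + d*(1 - 4*t) + 7*t^2 + 9*t + 2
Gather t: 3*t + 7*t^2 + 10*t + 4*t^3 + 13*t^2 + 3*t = 4*t^3 + 20*t^2 + 16*t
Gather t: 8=8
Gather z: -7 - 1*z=-z - 7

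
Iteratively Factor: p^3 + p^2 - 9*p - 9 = (p - 3)*(p^2 + 4*p + 3) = (p - 3)*(p + 3)*(p + 1)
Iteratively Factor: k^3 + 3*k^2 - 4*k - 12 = (k + 3)*(k^2 - 4) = (k - 2)*(k + 3)*(k + 2)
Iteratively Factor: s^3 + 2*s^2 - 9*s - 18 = (s + 3)*(s^2 - s - 6) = (s + 2)*(s + 3)*(s - 3)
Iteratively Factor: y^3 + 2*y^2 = (y)*(y^2 + 2*y) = y^2*(y + 2)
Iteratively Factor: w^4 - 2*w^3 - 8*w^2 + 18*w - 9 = (w - 1)*(w^3 - w^2 - 9*w + 9) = (w - 3)*(w - 1)*(w^2 + 2*w - 3) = (w - 3)*(w - 1)*(w + 3)*(w - 1)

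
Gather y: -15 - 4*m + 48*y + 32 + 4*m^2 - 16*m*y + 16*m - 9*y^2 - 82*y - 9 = 4*m^2 + 12*m - 9*y^2 + y*(-16*m - 34) + 8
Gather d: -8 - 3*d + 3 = -3*d - 5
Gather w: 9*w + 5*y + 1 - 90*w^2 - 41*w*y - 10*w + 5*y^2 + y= -90*w^2 + w*(-41*y - 1) + 5*y^2 + 6*y + 1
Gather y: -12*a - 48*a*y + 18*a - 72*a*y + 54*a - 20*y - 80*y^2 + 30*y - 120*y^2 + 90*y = 60*a - 200*y^2 + y*(100 - 120*a)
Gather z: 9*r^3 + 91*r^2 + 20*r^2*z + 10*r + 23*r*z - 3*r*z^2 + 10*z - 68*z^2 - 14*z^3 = 9*r^3 + 91*r^2 + 10*r - 14*z^3 + z^2*(-3*r - 68) + z*(20*r^2 + 23*r + 10)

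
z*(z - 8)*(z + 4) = z^3 - 4*z^2 - 32*z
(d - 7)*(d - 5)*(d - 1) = d^3 - 13*d^2 + 47*d - 35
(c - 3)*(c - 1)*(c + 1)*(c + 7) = c^4 + 4*c^3 - 22*c^2 - 4*c + 21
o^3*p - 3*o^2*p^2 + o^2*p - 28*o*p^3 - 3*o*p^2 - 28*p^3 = (o - 7*p)*(o + 4*p)*(o*p + p)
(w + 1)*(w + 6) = w^2 + 7*w + 6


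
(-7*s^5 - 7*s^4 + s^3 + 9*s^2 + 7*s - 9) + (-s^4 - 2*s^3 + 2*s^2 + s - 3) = -7*s^5 - 8*s^4 - s^3 + 11*s^2 + 8*s - 12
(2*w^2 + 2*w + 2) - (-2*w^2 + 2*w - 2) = 4*w^2 + 4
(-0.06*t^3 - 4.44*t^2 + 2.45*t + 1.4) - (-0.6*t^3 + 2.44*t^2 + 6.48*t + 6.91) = 0.54*t^3 - 6.88*t^2 - 4.03*t - 5.51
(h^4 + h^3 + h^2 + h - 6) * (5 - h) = -h^5 + 4*h^4 + 4*h^3 + 4*h^2 + 11*h - 30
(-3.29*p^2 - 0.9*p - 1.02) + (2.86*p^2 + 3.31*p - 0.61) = -0.43*p^2 + 2.41*p - 1.63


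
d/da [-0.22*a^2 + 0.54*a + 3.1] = 0.54 - 0.44*a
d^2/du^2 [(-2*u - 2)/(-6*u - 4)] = 6/(3*u + 2)^3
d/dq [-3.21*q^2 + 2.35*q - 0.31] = 2.35 - 6.42*q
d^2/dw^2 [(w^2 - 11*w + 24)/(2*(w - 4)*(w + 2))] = 3*(-3*w^3 + 32*w^2 - 136*w + 176)/(w^6 - 6*w^5 - 12*w^4 + 88*w^3 + 96*w^2 - 384*w - 512)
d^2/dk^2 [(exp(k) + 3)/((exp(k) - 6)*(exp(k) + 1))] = (exp(4*k) + 17*exp(3*k) - 9*exp(2*k) + 117*exp(k) - 54)*exp(k)/(exp(6*k) - 15*exp(5*k) + 57*exp(4*k) + 55*exp(3*k) - 342*exp(2*k) - 540*exp(k) - 216)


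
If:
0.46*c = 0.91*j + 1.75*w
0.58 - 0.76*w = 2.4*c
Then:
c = 0.241666666666667 - 0.316666666666667*w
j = 0.122161172161172 - 2.08315018315018*w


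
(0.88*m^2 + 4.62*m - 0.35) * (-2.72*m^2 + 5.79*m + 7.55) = -2.3936*m^4 - 7.4712*m^3 + 34.3458*m^2 + 32.8545*m - 2.6425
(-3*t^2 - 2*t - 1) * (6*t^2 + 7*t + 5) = -18*t^4 - 33*t^3 - 35*t^2 - 17*t - 5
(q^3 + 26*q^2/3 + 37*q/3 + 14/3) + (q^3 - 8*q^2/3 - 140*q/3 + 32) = 2*q^3 + 6*q^2 - 103*q/3 + 110/3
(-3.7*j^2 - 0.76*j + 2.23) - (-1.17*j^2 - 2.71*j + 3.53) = -2.53*j^2 + 1.95*j - 1.3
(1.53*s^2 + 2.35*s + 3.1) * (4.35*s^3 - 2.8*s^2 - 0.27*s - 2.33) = 6.6555*s^5 + 5.9385*s^4 + 6.4919*s^3 - 12.8794*s^2 - 6.3125*s - 7.223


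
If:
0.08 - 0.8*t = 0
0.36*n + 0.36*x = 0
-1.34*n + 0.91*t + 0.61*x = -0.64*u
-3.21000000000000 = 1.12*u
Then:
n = -0.89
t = 0.10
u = -2.87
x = 0.89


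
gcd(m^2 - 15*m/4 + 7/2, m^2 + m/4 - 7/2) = m - 7/4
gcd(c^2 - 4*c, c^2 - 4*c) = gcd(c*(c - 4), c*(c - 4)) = c^2 - 4*c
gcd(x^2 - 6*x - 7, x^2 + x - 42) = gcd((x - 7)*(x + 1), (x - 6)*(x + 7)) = 1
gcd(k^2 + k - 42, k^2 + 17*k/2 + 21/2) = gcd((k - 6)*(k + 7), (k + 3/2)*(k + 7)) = k + 7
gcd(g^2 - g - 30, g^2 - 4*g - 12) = g - 6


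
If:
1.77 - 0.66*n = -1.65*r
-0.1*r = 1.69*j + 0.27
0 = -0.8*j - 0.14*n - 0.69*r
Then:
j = -0.15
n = 2.06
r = -0.25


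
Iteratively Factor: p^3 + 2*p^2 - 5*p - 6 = (p + 1)*(p^2 + p - 6) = (p - 2)*(p + 1)*(p + 3)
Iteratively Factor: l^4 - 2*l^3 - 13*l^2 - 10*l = (l + 1)*(l^3 - 3*l^2 - 10*l) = (l + 1)*(l + 2)*(l^2 - 5*l) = (l - 5)*(l + 1)*(l + 2)*(l)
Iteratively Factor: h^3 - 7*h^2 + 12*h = (h - 3)*(h^2 - 4*h) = (h - 4)*(h - 3)*(h)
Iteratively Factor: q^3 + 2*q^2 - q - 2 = (q + 1)*(q^2 + q - 2) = (q + 1)*(q + 2)*(q - 1)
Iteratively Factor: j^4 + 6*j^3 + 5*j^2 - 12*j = (j - 1)*(j^3 + 7*j^2 + 12*j) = (j - 1)*(j + 4)*(j^2 + 3*j) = (j - 1)*(j + 3)*(j + 4)*(j)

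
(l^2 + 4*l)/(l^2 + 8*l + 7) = l*(l + 4)/(l^2 + 8*l + 7)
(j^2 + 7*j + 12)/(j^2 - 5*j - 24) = (j + 4)/(j - 8)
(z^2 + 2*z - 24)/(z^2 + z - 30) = (z - 4)/(z - 5)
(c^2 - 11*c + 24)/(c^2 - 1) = (c^2 - 11*c + 24)/(c^2 - 1)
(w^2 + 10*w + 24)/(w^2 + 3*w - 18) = (w + 4)/(w - 3)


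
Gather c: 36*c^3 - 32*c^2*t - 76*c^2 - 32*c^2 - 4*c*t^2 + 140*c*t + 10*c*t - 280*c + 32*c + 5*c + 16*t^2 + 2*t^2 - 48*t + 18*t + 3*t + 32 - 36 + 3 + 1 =36*c^3 + c^2*(-32*t - 108) + c*(-4*t^2 + 150*t - 243) + 18*t^2 - 27*t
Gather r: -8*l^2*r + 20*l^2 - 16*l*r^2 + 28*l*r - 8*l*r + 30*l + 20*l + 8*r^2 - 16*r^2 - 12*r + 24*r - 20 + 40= 20*l^2 + 50*l + r^2*(-16*l - 8) + r*(-8*l^2 + 20*l + 12) + 20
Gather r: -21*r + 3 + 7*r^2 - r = 7*r^2 - 22*r + 3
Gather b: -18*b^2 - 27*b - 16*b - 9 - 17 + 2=-18*b^2 - 43*b - 24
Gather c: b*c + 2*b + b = b*c + 3*b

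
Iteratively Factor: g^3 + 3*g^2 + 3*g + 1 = (g + 1)*(g^2 + 2*g + 1) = (g + 1)^2*(g + 1)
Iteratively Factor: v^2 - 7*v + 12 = (v - 3)*(v - 4)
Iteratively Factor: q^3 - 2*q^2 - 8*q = (q)*(q^2 - 2*q - 8) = q*(q + 2)*(q - 4)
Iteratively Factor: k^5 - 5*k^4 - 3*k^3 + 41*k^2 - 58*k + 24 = (k - 1)*(k^4 - 4*k^3 - 7*k^2 + 34*k - 24) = (k - 1)*(k + 3)*(k^3 - 7*k^2 + 14*k - 8) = (k - 1)^2*(k + 3)*(k^2 - 6*k + 8) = (k - 2)*(k - 1)^2*(k + 3)*(k - 4)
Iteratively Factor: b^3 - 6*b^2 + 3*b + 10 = (b - 5)*(b^2 - b - 2) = (b - 5)*(b + 1)*(b - 2)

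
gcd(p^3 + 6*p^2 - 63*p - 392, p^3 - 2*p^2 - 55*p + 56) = p^2 - p - 56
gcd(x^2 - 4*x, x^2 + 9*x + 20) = 1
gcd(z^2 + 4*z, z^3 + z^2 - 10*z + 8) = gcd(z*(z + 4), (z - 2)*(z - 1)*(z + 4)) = z + 4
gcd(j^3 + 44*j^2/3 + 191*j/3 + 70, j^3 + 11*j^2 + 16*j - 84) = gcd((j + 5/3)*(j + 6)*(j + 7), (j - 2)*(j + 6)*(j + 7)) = j^2 + 13*j + 42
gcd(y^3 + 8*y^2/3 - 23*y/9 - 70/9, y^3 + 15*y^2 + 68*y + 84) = y + 2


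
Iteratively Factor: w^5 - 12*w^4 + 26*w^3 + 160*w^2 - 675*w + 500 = (w - 1)*(w^4 - 11*w^3 + 15*w^2 + 175*w - 500) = (w - 5)*(w - 1)*(w^3 - 6*w^2 - 15*w + 100) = (w - 5)^2*(w - 1)*(w^2 - w - 20) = (w - 5)^2*(w - 1)*(w + 4)*(w - 5)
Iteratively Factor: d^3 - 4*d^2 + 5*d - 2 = (d - 1)*(d^2 - 3*d + 2) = (d - 1)^2*(d - 2)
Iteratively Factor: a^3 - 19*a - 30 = (a - 5)*(a^2 + 5*a + 6) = (a - 5)*(a + 3)*(a + 2)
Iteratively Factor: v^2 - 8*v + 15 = (v - 5)*(v - 3)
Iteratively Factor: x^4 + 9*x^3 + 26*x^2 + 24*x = (x)*(x^3 + 9*x^2 + 26*x + 24) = x*(x + 3)*(x^2 + 6*x + 8) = x*(x + 3)*(x + 4)*(x + 2)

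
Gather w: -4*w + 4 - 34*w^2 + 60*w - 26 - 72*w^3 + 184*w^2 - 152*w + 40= -72*w^3 + 150*w^2 - 96*w + 18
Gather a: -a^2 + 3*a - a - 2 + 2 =-a^2 + 2*a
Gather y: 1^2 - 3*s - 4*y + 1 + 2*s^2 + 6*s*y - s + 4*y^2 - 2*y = 2*s^2 - 4*s + 4*y^2 + y*(6*s - 6) + 2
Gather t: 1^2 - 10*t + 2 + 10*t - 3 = 0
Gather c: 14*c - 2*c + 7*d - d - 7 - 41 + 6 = 12*c + 6*d - 42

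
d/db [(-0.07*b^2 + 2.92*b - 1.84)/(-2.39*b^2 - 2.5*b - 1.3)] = (7.1538*b^2 - 8.6132*b - 8.396)/(5.7121*b^4 + 11.95*b^3 + 12.464*b^2 + 6.5*b + 1.69)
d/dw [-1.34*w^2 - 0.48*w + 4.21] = -2.68*w - 0.48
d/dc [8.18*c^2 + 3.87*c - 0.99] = 16.36*c + 3.87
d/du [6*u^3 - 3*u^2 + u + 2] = 18*u^2 - 6*u + 1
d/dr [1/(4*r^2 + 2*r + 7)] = 2*(-4*r - 1)/(4*r^2 + 2*r + 7)^2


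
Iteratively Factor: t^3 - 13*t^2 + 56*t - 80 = (t - 4)*(t^2 - 9*t + 20) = (t - 4)^2*(t - 5)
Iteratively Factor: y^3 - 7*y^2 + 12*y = (y)*(y^2 - 7*y + 12) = y*(y - 3)*(y - 4)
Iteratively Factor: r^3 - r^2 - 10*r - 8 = (r + 2)*(r^2 - 3*r - 4) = (r - 4)*(r + 2)*(r + 1)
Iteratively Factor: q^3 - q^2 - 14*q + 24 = (q + 4)*(q^2 - 5*q + 6) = (q - 2)*(q + 4)*(q - 3)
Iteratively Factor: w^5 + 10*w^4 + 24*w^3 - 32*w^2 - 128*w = (w + 4)*(w^4 + 6*w^3 - 32*w) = w*(w + 4)*(w^3 + 6*w^2 - 32) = w*(w - 2)*(w + 4)*(w^2 + 8*w + 16) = w*(w - 2)*(w + 4)^2*(w + 4)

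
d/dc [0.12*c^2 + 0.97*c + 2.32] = 0.24*c + 0.97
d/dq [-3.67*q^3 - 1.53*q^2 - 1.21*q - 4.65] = -11.01*q^2 - 3.06*q - 1.21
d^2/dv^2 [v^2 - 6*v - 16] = 2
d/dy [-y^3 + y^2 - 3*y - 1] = -3*y^2 + 2*y - 3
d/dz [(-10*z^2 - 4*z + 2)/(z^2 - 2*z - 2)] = 12*(2*z^2 + 3*z + 1)/(z^4 - 4*z^3 + 8*z + 4)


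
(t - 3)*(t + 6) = t^2 + 3*t - 18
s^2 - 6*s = s*(s - 6)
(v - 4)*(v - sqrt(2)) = v^2 - 4*v - sqrt(2)*v + 4*sqrt(2)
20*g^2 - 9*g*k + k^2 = (-5*g + k)*(-4*g + k)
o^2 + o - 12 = (o - 3)*(o + 4)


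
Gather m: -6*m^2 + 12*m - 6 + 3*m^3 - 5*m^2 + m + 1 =3*m^3 - 11*m^2 + 13*m - 5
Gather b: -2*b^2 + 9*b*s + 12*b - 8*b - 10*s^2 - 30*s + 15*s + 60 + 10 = -2*b^2 + b*(9*s + 4) - 10*s^2 - 15*s + 70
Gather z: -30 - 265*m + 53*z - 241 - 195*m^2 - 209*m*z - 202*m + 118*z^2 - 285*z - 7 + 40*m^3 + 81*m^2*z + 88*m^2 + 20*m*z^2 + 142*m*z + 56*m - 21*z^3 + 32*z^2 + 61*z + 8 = 40*m^3 - 107*m^2 - 411*m - 21*z^3 + z^2*(20*m + 150) + z*(81*m^2 - 67*m - 171) - 270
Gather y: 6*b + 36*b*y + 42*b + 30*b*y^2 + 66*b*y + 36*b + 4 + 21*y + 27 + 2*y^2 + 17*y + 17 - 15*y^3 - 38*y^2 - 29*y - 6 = 84*b - 15*y^3 + y^2*(30*b - 36) + y*(102*b + 9) + 42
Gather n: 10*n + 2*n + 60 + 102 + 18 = 12*n + 180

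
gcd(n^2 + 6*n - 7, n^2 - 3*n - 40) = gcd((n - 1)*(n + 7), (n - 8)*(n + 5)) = 1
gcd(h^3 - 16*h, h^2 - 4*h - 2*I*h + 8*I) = h - 4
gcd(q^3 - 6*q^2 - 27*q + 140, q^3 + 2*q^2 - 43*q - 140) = q^2 - 2*q - 35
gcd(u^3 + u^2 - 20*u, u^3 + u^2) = u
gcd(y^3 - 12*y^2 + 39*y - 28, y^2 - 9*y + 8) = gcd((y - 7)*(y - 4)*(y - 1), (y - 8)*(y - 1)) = y - 1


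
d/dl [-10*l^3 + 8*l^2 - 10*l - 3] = -30*l^2 + 16*l - 10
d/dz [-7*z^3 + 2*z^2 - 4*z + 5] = -21*z^2 + 4*z - 4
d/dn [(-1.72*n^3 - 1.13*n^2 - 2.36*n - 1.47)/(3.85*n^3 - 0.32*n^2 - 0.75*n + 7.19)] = (4.9009*n^4 + 20.752*n^3 - 20.0296*n^2 - 17.1902*n - 18.0709)/(14.8225*n^6 - 2.464*n^5 - 5.6726*n^4 + 55.843*n^3 - 4.0391*n^2 - 10.785*n + 51.6961)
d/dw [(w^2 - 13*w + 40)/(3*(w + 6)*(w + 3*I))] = (w^2*(19 + 3*I) + w*(-80 + 36*I) - 240 - 354*I)/(3*w^4 + w^3*(36 + 18*I) + w^2*(81 + 216*I) + w*(-324 + 648*I) - 972)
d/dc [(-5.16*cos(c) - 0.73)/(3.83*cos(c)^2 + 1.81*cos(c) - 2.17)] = (19.7628*sin(c)^2 - 5.5918*cos(c) - 32.2813)*sin(c)/(3.83*cos(c)^2 + 1.81*cos(c) - 2.17)^2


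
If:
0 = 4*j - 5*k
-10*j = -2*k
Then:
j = 0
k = 0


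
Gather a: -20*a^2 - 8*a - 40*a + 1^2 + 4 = -20*a^2 - 48*a + 5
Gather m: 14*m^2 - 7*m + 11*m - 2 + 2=14*m^2 + 4*m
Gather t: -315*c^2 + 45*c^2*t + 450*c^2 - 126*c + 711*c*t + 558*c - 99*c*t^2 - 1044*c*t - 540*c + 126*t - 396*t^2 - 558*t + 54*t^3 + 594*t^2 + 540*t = 135*c^2 - 108*c + 54*t^3 + t^2*(198 - 99*c) + t*(45*c^2 - 333*c + 108)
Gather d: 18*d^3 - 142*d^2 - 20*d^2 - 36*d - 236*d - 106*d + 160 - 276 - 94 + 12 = 18*d^3 - 162*d^2 - 378*d - 198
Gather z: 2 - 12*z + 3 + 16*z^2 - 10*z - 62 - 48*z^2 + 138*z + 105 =-32*z^2 + 116*z + 48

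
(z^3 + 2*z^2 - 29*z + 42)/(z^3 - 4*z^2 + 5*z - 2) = (z^2 + 4*z - 21)/(z^2 - 2*z + 1)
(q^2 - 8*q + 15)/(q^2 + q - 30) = (q - 3)/(q + 6)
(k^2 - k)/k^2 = (k - 1)/k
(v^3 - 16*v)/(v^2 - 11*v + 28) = v*(v + 4)/(v - 7)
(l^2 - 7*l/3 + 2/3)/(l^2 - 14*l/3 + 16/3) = (3*l - 1)/(3*l - 8)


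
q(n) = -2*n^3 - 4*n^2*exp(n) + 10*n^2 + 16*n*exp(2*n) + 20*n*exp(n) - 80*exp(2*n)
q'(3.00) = -18956.87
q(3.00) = -12391.67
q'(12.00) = 6357322255564.37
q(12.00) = 2966726990916.55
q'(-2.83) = -108.18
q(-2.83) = 119.75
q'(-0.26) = -83.36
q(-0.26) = -53.54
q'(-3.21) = -128.84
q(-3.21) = 164.73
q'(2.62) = -11009.76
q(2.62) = -6809.28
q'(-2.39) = -86.81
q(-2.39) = 76.96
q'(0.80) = -514.10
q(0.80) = -297.56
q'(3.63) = -39192.81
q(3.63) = -30389.56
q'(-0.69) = -53.52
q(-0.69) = -25.36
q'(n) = -4*n^2*exp(n) - 6*n^2 + 32*n*exp(2*n) + 12*n*exp(n) + 20*n - 144*exp(2*n) + 20*exp(n)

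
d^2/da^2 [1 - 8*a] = 0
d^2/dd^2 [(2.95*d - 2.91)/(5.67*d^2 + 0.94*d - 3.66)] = ((27.4534 - 100.359*d)*(5.67*d^2 + 0.94*d - 3.66) + (2.95*d - 2.91)*(11.34*d + 0.94)*(22.68*d + 1.88))/(5.67*d^2 + 0.94*d - 3.66)^3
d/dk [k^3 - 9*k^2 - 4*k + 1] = 3*k^2 - 18*k - 4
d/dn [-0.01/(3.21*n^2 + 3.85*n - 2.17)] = (0.0642*n + 0.0385)/(3.21*n^2 + 3.85*n - 2.17)^2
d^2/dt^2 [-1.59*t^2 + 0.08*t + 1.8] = -3.18000000000000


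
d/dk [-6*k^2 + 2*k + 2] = 2 - 12*k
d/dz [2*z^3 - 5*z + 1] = 6*z^2 - 5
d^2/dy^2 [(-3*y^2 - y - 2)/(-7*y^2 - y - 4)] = 4*(14*y^3 + 21*y^2 - 21*y - 5)/(343*y^6 + 147*y^5 + 609*y^4 + 169*y^3 + 348*y^2 + 48*y + 64)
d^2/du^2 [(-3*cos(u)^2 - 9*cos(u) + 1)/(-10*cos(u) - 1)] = (-300*sin(u)^4 + 422*sin(u)^2 - 173*cos(u)/2 - 45*cos(3*u)/2 - 496)/(10*cos(u) + 1)^3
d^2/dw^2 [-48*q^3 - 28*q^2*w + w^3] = 6*w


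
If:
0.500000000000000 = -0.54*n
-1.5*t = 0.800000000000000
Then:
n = -0.93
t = -0.53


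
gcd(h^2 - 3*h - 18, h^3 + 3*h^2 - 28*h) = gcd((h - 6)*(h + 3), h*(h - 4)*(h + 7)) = 1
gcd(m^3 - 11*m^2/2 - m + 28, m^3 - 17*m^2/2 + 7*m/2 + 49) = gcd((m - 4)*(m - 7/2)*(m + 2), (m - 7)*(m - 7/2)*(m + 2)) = m^2 - 3*m/2 - 7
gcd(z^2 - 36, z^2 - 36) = z^2 - 36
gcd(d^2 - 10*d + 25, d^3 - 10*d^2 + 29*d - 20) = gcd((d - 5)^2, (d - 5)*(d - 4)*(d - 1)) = d - 5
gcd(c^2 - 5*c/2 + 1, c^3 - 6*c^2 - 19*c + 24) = 1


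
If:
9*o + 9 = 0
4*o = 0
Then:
No Solution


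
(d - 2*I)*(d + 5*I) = d^2 + 3*I*d + 10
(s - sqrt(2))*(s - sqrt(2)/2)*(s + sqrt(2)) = s^3 - sqrt(2)*s^2/2 - 2*s + sqrt(2)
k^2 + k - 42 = (k - 6)*(k + 7)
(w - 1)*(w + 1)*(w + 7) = w^3 + 7*w^2 - w - 7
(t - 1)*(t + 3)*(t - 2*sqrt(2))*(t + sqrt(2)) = t^4 - sqrt(2)*t^3 + 2*t^3 - 7*t^2 - 2*sqrt(2)*t^2 - 8*t + 3*sqrt(2)*t + 12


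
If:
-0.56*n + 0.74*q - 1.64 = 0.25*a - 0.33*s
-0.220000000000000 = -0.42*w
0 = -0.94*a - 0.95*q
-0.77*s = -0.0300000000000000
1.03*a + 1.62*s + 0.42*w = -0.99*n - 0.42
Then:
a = -3.08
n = 2.49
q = 3.04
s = 0.04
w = 0.52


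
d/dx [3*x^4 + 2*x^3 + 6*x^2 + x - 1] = 12*x^3 + 6*x^2 + 12*x + 1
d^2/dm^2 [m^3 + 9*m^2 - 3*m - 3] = 6*m + 18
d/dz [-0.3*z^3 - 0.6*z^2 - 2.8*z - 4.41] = -0.9*z^2 - 1.2*z - 2.8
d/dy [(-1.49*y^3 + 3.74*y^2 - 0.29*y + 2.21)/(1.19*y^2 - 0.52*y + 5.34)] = (-1.7731*y^4 + 1.5496*y^3 - 25.4695*y^2 + 34.6834*y - 0.3994)/(1.4161*y^4 - 1.2376*y^3 + 12.9796*y^2 - 5.5536*y + 28.5156)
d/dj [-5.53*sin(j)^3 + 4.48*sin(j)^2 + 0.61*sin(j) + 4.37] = (-16.59*sin(j)^2 + 8.96*sin(j) + 0.61)*cos(j)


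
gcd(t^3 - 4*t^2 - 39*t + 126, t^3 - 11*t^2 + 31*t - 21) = t^2 - 10*t + 21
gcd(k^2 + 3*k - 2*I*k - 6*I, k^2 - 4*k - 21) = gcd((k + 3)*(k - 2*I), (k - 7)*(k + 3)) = k + 3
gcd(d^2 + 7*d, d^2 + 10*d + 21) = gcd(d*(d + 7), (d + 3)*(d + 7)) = d + 7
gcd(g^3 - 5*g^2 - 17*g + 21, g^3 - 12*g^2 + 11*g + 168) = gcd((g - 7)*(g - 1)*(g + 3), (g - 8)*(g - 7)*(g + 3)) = g^2 - 4*g - 21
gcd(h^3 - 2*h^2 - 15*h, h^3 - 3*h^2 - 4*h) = h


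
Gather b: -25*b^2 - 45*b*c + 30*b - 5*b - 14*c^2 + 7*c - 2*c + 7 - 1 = -25*b^2 + b*(25 - 45*c) - 14*c^2 + 5*c + 6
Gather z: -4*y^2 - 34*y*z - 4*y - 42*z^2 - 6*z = -4*y^2 - 4*y - 42*z^2 + z*(-34*y - 6)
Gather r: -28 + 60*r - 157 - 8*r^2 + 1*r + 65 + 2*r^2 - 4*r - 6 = -6*r^2 + 57*r - 126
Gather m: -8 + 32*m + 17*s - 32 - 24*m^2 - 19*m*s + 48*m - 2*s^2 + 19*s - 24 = -24*m^2 + m*(80 - 19*s) - 2*s^2 + 36*s - 64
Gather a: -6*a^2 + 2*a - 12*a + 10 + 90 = -6*a^2 - 10*a + 100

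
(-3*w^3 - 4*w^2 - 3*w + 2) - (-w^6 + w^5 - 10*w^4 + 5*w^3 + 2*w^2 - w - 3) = w^6 - w^5 + 10*w^4 - 8*w^3 - 6*w^2 - 2*w + 5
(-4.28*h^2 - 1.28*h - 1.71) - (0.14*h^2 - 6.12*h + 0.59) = -4.42*h^2 + 4.84*h - 2.3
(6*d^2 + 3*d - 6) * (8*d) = 48*d^3 + 24*d^2 - 48*d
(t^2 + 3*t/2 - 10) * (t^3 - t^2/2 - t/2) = t^5 + t^4 - 45*t^3/4 + 17*t^2/4 + 5*t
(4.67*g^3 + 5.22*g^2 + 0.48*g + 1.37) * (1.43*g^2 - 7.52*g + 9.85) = 6.6781*g^5 - 27.6538*g^4 + 7.4315*g^3 + 49.7665*g^2 - 5.5744*g + 13.4945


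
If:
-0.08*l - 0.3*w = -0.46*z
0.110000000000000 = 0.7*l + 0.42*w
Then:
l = 0.187074829931973 - 1.0952380952381*z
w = 1.82539682539683*z - 0.0498866213151927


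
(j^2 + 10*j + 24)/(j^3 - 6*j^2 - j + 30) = (j^2 + 10*j + 24)/(j^3 - 6*j^2 - j + 30)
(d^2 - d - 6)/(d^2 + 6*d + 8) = (d - 3)/(d + 4)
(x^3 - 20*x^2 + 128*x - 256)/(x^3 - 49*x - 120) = (x^2 - 12*x + 32)/(x^2 + 8*x + 15)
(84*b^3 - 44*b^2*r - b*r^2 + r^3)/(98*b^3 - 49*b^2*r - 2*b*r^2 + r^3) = (-6*b + r)/(-7*b + r)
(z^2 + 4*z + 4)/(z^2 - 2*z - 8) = (z + 2)/(z - 4)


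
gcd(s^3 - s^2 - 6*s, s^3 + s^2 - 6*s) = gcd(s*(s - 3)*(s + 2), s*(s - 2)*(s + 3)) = s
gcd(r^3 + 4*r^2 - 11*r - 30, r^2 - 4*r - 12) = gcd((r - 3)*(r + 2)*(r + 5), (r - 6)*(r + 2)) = r + 2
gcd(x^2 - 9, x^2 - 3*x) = x - 3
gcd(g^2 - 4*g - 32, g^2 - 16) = g + 4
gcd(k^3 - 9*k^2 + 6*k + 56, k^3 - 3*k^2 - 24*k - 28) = k^2 - 5*k - 14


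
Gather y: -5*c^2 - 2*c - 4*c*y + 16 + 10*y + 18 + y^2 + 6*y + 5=-5*c^2 - 2*c + y^2 + y*(16 - 4*c) + 39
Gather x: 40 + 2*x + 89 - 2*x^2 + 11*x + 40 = -2*x^2 + 13*x + 169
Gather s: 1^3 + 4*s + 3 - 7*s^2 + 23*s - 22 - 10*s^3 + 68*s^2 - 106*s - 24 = -10*s^3 + 61*s^2 - 79*s - 42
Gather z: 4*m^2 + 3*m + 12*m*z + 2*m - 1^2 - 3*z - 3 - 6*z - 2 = 4*m^2 + 5*m + z*(12*m - 9) - 6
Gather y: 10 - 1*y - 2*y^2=-2*y^2 - y + 10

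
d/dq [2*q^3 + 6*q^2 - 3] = 6*q*(q + 2)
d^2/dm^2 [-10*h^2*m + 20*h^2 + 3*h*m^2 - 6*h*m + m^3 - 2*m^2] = 6*h + 6*m - 4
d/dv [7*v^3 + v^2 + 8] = v*(21*v + 2)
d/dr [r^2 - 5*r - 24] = 2*r - 5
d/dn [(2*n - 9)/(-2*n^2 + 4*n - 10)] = (-n^2 + 2*n + (n - 1)*(2*n - 9) - 5)/(n^2 - 2*n + 5)^2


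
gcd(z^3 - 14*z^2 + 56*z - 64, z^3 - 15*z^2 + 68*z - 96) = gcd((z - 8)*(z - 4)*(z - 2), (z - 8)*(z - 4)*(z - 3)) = z^2 - 12*z + 32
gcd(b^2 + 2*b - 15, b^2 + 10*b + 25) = b + 5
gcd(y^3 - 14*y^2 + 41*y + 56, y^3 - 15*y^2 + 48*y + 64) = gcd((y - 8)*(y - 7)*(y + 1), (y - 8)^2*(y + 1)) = y^2 - 7*y - 8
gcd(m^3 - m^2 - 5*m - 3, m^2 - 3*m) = m - 3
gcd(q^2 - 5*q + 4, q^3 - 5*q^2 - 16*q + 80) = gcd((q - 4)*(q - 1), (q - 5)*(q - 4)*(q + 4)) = q - 4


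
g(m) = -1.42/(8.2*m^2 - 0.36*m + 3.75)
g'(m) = -1.42*(0.36 - 16.4*m)/(8.2*m^2 - 0.36*m + 3.75)^2 = (23.288*m - 0.5112)/(8.2*m^2 - 0.36*m + 3.75)^2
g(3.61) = -0.01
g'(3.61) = 0.01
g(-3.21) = -0.02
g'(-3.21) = -0.01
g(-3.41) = -0.01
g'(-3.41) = -0.01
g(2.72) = -0.02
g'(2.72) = 0.02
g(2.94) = -0.02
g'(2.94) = 0.01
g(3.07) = -0.02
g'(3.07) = 0.01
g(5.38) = -0.01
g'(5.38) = 0.00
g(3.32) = -0.02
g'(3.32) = 0.01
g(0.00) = -0.38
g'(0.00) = -0.04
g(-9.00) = -0.00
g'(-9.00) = -0.00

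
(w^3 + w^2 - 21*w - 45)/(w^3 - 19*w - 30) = (w + 3)/(w + 2)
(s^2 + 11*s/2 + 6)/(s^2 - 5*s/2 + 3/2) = (2*s^2 + 11*s + 12)/(2*s^2 - 5*s + 3)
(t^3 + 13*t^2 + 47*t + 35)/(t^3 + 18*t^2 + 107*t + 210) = (t + 1)/(t + 6)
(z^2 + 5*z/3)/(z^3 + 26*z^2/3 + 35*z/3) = 1/(z + 7)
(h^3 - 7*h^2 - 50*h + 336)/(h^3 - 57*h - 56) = (h - 6)/(h + 1)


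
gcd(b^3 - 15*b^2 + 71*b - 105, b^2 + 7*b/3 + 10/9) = 1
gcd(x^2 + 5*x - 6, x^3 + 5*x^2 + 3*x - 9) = x - 1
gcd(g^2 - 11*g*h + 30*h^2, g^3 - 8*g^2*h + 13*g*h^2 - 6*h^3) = g - 6*h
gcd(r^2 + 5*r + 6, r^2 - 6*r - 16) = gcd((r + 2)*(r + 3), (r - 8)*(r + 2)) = r + 2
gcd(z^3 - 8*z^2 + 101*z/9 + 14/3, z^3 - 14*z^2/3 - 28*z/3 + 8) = z - 6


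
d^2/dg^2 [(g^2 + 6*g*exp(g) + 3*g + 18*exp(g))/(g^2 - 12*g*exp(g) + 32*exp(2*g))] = 2*(((g^2 + 6*g*exp(g) + 3*g + 18*exp(g))*(6*g*exp(g) - 64*exp(2*g) + 12*exp(g) - 1) + 2*(6*g*exp(g) - g - 32*exp(2*g) + 6*exp(g))*(6*g*exp(g) + 2*g + 24*exp(g) + 3))*(g^2 - 12*g*exp(g) + 32*exp(2*g)) + (g^2 - 12*g*exp(g) + 32*exp(2*g))^2*(3*g*exp(g) + 15*exp(g) + 1) + 4*(g^2 + 6*g*exp(g) + 3*g + 18*exp(g))*(6*g*exp(g) - g - 32*exp(2*g) + 6*exp(g))^2)/(g^2 - 12*g*exp(g) + 32*exp(2*g))^3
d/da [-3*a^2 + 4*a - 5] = 4 - 6*a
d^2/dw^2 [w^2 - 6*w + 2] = 2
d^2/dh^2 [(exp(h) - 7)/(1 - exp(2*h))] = (-exp(4*h) + 28*exp(3*h) - 6*exp(2*h) + 28*exp(h) - 1)*exp(h)/(exp(6*h) - 3*exp(4*h) + 3*exp(2*h) - 1)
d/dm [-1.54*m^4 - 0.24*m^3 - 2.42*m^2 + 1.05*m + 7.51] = -6.16*m^3 - 0.72*m^2 - 4.84*m + 1.05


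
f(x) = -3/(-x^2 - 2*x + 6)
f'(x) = -3*(2*x + 2)/(-x^2 - 2*x + 6)^2 = 6*(-x - 1)/(x^2 + 2*x - 6)^2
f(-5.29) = 0.26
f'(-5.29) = 0.20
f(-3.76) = 4.86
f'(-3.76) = 43.42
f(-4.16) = 1.00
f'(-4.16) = 2.13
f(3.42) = 0.24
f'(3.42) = -0.17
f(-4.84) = 0.39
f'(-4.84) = 0.38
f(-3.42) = -2.62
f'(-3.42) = 11.10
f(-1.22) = -0.43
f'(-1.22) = 0.03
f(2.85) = 0.38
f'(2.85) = -0.38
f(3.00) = 0.33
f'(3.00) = -0.30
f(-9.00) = 0.05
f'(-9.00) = 0.01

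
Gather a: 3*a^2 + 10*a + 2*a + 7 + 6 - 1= 3*a^2 + 12*a + 12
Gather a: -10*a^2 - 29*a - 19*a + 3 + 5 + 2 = -10*a^2 - 48*a + 10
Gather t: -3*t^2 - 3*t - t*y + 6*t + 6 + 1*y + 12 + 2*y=-3*t^2 + t*(3 - y) + 3*y + 18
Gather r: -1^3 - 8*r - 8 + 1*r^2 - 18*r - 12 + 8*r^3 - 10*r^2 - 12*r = 8*r^3 - 9*r^2 - 38*r - 21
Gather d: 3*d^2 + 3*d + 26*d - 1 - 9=3*d^2 + 29*d - 10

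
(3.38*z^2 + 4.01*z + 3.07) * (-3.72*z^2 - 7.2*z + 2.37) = -12.5736*z^4 - 39.2532*z^3 - 32.2818*z^2 - 12.6003*z + 7.2759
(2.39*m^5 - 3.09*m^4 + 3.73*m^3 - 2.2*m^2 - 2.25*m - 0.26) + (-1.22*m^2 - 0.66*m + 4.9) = 2.39*m^5 - 3.09*m^4 + 3.73*m^3 - 3.42*m^2 - 2.91*m + 4.64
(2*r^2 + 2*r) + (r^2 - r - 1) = 3*r^2 + r - 1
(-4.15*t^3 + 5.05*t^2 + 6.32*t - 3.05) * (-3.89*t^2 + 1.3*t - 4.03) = 16.1435*t^5 - 25.0395*t^4 - 1.2953*t^3 - 0.271000000000001*t^2 - 29.4346*t + 12.2915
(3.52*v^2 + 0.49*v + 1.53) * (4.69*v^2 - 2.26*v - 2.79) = 16.5088*v^4 - 5.6571*v^3 - 3.7525*v^2 - 4.8249*v - 4.2687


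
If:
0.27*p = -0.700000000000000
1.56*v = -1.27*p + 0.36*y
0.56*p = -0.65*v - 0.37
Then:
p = -2.59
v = 1.66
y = -1.93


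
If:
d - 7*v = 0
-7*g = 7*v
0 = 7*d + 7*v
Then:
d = 0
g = 0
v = 0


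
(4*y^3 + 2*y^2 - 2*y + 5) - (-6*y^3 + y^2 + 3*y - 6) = 10*y^3 + y^2 - 5*y + 11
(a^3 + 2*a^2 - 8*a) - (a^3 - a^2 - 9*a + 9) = 3*a^2 + a - 9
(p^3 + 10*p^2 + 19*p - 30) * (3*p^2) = 3*p^5 + 30*p^4 + 57*p^3 - 90*p^2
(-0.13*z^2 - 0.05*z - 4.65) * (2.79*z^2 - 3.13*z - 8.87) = -0.3627*z^4 + 0.2674*z^3 - 11.6639*z^2 + 14.998*z + 41.2455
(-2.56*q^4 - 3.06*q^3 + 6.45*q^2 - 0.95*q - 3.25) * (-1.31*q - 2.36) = 3.3536*q^5 + 10.0502*q^4 - 1.2279*q^3 - 13.9775*q^2 + 6.4995*q + 7.67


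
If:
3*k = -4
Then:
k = -4/3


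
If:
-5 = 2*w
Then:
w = -5/2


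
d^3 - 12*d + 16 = (d - 2)^2*(d + 4)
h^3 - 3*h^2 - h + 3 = (h - 3)*(h - 1)*(h + 1)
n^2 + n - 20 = (n - 4)*(n + 5)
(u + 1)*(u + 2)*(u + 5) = u^3 + 8*u^2 + 17*u + 10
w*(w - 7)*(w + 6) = w^3 - w^2 - 42*w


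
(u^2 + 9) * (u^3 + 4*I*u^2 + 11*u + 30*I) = u^5 + 4*I*u^4 + 20*u^3 + 66*I*u^2 + 99*u + 270*I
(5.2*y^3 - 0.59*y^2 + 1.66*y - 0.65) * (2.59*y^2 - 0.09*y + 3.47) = 13.468*y^5 - 1.9961*y^4 + 22.3965*y^3 - 3.8802*y^2 + 5.8187*y - 2.2555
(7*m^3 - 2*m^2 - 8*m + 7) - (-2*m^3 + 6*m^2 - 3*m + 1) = 9*m^3 - 8*m^2 - 5*m + 6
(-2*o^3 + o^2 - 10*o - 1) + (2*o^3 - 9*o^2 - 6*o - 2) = -8*o^2 - 16*o - 3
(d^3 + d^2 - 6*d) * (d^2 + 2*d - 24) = d^5 + 3*d^4 - 28*d^3 - 36*d^2 + 144*d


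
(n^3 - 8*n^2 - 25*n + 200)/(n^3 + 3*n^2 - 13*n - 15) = (n^2 - 13*n + 40)/(n^2 - 2*n - 3)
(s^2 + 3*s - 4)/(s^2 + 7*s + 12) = (s - 1)/(s + 3)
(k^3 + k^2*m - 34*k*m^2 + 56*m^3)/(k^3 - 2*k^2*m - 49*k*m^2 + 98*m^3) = (k - 4*m)/(k - 7*m)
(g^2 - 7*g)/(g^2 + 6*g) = (g - 7)/(g + 6)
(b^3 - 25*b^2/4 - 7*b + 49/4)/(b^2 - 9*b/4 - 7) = (b^2 - 8*b + 7)/(b - 4)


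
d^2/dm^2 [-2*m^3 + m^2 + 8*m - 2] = 2 - 12*m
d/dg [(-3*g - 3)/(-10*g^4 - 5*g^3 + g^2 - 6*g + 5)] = 3*(10*g^4 + 5*g^3 - g^2 + 6*g - (g + 1)*(40*g^3 + 15*g^2 - 2*g + 6) - 5)/(10*g^4 + 5*g^3 - g^2 + 6*g - 5)^2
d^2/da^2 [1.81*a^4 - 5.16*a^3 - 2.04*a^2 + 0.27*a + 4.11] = 21.72*a^2 - 30.96*a - 4.08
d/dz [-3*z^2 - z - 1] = -6*z - 1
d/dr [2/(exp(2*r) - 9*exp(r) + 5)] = (18 - 4*exp(r))*exp(r)/(exp(2*r) - 9*exp(r) + 5)^2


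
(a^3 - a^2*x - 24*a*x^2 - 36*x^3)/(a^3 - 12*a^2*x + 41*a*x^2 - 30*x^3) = (a^2 + 5*a*x + 6*x^2)/(a^2 - 6*a*x + 5*x^2)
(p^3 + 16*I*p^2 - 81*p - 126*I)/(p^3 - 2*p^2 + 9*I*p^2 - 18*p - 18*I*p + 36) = (p + 7*I)/(p - 2)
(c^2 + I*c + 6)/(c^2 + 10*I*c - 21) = (c - 2*I)/(c + 7*I)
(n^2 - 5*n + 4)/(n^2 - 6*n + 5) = (n - 4)/(n - 5)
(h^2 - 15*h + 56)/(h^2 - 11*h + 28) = (h - 8)/(h - 4)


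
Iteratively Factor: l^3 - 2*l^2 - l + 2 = (l - 1)*(l^2 - l - 2) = (l - 1)*(l + 1)*(l - 2)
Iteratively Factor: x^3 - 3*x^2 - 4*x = (x + 1)*(x^2 - 4*x) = (x - 4)*(x + 1)*(x)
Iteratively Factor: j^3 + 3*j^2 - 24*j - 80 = (j - 5)*(j^2 + 8*j + 16) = (j - 5)*(j + 4)*(j + 4)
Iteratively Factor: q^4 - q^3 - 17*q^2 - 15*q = (q - 5)*(q^3 + 4*q^2 + 3*q) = (q - 5)*(q + 3)*(q^2 + q) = q*(q - 5)*(q + 3)*(q + 1)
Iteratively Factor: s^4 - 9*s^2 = (s - 3)*(s^3 + 3*s^2) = s*(s - 3)*(s^2 + 3*s) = s*(s - 3)*(s + 3)*(s)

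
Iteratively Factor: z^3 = (z)*(z^2) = z^2*(z)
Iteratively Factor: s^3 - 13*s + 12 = (s + 4)*(s^2 - 4*s + 3) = (s - 3)*(s + 4)*(s - 1)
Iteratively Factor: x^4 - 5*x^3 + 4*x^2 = (x)*(x^3 - 5*x^2 + 4*x) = x*(x - 1)*(x^2 - 4*x) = x*(x - 4)*(x - 1)*(x)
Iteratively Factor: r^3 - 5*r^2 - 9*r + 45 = (r - 5)*(r^2 - 9) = (r - 5)*(r + 3)*(r - 3)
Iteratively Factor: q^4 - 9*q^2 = (q + 3)*(q^3 - 3*q^2) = q*(q + 3)*(q^2 - 3*q) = q*(q - 3)*(q + 3)*(q)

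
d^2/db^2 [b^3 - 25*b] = 6*b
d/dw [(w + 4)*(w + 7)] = 2*w + 11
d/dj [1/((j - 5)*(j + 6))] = (-2*j - 1)/(j^4 + 2*j^3 - 59*j^2 - 60*j + 900)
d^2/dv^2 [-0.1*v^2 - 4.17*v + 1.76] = -0.200000000000000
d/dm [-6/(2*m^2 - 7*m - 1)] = 6*(4*m - 7)/(-2*m^2 + 7*m + 1)^2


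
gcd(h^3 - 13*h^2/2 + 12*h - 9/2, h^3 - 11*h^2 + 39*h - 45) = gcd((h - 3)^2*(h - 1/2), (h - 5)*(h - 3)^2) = h^2 - 6*h + 9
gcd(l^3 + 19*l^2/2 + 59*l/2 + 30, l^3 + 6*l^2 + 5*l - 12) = l^2 + 7*l + 12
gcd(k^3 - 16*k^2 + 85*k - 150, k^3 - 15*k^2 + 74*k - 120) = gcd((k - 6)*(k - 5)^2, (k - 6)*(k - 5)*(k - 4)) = k^2 - 11*k + 30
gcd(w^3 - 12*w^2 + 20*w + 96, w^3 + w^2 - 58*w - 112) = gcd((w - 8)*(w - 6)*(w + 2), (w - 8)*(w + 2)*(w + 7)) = w^2 - 6*w - 16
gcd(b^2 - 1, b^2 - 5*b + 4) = b - 1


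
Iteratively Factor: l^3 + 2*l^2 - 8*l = (l - 2)*(l^2 + 4*l) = (l - 2)*(l + 4)*(l)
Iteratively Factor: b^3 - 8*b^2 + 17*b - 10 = (b - 2)*(b^2 - 6*b + 5) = (b - 5)*(b - 2)*(b - 1)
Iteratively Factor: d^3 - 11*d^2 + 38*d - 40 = (d - 2)*(d^2 - 9*d + 20) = (d - 5)*(d - 2)*(d - 4)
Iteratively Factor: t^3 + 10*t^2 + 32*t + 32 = (t + 4)*(t^2 + 6*t + 8) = (t + 2)*(t + 4)*(t + 4)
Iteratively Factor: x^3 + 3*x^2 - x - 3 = (x + 1)*(x^2 + 2*x - 3) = (x + 1)*(x + 3)*(x - 1)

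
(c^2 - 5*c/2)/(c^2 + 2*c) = (c - 5/2)/(c + 2)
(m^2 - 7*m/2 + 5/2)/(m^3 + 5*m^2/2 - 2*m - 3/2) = (2*m - 5)/(2*m^2 + 7*m + 3)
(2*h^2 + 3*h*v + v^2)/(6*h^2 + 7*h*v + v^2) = (2*h + v)/(6*h + v)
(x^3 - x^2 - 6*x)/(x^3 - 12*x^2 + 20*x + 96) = x*(x - 3)/(x^2 - 14*x + 48)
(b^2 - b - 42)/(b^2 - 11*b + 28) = (b + 6)/(b - 4)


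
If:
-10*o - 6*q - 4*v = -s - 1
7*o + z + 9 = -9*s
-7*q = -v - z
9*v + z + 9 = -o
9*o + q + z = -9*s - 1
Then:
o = -543/85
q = 1766/85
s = -1211/85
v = -1573/85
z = 2787/17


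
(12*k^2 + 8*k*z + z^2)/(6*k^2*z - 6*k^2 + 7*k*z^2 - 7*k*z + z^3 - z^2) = (2*k + z)/(k*z - k + z^2 - z)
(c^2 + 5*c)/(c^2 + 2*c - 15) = c/(c - 3)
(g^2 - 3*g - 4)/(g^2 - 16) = (g + 1)/(g + 4)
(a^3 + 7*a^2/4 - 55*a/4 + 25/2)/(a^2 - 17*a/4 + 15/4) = (a^2 + 3*a - 10)/(a - 3)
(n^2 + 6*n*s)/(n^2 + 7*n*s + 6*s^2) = n/(n + s)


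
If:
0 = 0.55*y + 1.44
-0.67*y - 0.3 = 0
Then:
No Solution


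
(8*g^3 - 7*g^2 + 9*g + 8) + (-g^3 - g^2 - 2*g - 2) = 7*g^3 - 8*g^2 + 7*g + 6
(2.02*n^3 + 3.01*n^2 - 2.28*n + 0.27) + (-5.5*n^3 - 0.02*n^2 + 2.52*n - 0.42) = -3.48*n^3 + 2.99*n^2 + 0.24*n - 0.15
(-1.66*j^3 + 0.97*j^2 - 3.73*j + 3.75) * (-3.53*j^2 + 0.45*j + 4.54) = 5.8598*j^5 - 4.1711*j^4 + 6.067*j^3 - 10.5122*j^2 - 15.2467*j + 17.025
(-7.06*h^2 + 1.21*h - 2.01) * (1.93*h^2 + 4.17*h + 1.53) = -13.6258*h^4 - 27.1049*h^3 - 9.6354*h^2 - 6.5304*h - 3.0753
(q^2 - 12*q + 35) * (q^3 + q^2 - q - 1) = q^5 - 11*q^4 + 22*q^3 + 46*q^2 - 23*q - 35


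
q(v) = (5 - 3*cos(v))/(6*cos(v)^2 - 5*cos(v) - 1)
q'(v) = (5 - 3*cos(v))*(12*sin(v)*cos(v) - 5*sin(v))/(6*cos(v)^2 - 5*cos(v) - 1)^2 + 3*sin(v)/(6*cos(v)^2 - 5*cos(v) - 1)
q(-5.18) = -1.79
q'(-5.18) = -0.99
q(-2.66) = 0.94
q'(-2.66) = 0.67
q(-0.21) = -13.69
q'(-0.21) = -123.28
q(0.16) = -23.05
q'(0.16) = 278.92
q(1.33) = -2.31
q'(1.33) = -4.17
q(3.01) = 0.81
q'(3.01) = -0.14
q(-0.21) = -13.69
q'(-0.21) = -123.28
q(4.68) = -6.13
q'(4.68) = 43.28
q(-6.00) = -7.87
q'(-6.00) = 50.15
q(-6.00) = -7.87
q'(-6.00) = 50.15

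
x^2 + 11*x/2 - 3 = (x - 1/2)*(x + 6)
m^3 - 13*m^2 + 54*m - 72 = (m - 6)*(m - 4)*(m - 3)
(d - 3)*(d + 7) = d^2 + 4*d - 21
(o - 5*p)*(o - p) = o^2 - 6*o*p + 5*p^2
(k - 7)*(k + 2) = k^2 - 5*k - 14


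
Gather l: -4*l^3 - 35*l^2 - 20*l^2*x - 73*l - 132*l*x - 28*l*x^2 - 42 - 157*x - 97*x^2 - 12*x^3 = -4*l^3 + l^2*(-20*x - 35) + l*(-28*x^2 - 132*x - 73) - 12*x^3 - 97*x^2 - 157*x - 42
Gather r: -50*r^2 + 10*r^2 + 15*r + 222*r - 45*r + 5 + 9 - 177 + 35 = -40*r^2 + 192*r - 128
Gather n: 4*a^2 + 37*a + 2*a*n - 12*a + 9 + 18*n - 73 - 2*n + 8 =4*a^2 + 25*a + n*(2*a + 16) - 56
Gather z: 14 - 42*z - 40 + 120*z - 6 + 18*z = 96*z - 32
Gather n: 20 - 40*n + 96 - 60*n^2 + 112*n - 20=-60*n^2 + 72*n + 96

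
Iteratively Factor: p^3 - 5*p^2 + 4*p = (p)*(p^2 - 5*p + 4) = p*(p - 4)*(p - 1)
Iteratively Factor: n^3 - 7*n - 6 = (n - 3)*(n^2 + 3*n + 2) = (n - 3)*(n + 1)*(n + 2)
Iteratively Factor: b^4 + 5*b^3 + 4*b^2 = (b + 4)*(b^3 + b^2) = b*(b + 4)*(b^2 + b) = b*(b + 1)*(b + 4)*(b)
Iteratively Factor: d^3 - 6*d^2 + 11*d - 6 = (d - 3)*(d^2 - 3*d + 2) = (d - 3)*(d - 1)*(d - 2)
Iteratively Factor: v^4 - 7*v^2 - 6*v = (v)*(v^3 - 7*v - 6) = v*(v + 2)*(v^2 - 2*v - 3) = v*(v + 1)*(v + 2)*(v - 3)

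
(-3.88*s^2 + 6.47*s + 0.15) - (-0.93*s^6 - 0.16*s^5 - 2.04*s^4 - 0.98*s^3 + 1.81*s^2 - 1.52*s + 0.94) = 0.93*s^6 + 0.16*s^5 + 2.04*s^4 + 0.98*s^3 - 5.69*s^2 + 7.99*s - 0.79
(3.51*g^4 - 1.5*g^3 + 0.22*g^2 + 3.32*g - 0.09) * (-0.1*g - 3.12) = -0.351*g^5 - 10.8012*g^4 + 4.658*g^3 - 1.0184*g^2 - 10.3494*g + 0.2808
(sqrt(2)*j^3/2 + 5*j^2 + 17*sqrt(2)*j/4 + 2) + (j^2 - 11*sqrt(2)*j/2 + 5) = sqrt(2)*j^3/2 + 6*j^2 - 5*sqrt(2)*j/4 + 7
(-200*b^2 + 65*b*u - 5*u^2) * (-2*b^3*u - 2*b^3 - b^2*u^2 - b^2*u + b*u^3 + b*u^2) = 400*b^5*u + 400*b^5 + 70*b^4*u^2 + 70*b^4*u - 255*b^3*u^3 - 255*b^3*u^2 + 70*b^2*u^4 + 70*b^2*u^3 - 5*b*u^5 - 5*b*u^4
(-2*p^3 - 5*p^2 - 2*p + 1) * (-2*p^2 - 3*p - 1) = 4*p^5 + 16*p^4 + 21*p^3 + 9*p^2 - p - 1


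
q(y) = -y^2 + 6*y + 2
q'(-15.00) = 36.00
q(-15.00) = -313.00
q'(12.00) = -18.00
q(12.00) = -70.00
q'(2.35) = 1.30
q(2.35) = 10.58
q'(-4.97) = 15.94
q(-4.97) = -52.52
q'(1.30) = 3.40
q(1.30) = 8.11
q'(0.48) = 5.04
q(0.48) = 4.65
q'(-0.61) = 7.22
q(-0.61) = -2.03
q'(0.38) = 5.24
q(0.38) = 4.14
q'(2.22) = 1.56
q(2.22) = 10.39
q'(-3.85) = 13.70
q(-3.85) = -35.92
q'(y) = 6 - 2*y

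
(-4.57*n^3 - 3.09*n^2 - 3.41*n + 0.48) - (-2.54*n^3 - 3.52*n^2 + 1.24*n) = -2.03*n^3 + 0.43*n^2 - 4.65*n + 0.48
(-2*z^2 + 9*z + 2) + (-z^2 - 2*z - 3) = -3*z^2 + 7*z - 1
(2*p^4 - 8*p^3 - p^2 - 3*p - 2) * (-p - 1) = -2*p^5 + 6*p^4 + 9*p^3 + 4*p^2 + 5*p + 2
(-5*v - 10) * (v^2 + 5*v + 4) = -5*v^3 - 35*v^2 - 70*v - 40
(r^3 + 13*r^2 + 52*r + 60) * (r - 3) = r^4 + 10*r^3 + 13*r^2 - 96*r - 180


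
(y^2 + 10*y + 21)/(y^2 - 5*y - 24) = (y + 7)/(y - 8)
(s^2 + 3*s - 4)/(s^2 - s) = (s + 4)/s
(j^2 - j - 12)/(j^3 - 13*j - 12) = 1/(j + 1)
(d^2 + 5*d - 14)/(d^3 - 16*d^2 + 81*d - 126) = (d^2 + 5*d - 14)/(d^3 - 16*d^2 + 81*d - 126)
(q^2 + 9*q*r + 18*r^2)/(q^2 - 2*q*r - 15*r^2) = (q + 6*r)/(q - 5*r)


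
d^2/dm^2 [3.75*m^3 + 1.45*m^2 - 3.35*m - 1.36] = 22.5*m + 2.9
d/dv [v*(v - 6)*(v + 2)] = 3*v^2 - 8*v - 12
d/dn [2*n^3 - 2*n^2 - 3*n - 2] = 6*n^2 - 4*n - 3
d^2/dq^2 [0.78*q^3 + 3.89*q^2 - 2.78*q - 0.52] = 4.68*q + 7.78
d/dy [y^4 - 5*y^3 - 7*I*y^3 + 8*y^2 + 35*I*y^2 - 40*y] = 4*y^3 + y^2*(-15 - 21*I) + y*(16 + 70*I) - 40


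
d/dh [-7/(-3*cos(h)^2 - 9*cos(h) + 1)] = 21*(2*cos(h) + 3)*sin(h)/(3*cos(h)^2 + 9*cos(h) - 1)^2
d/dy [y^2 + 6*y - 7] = 2*y + 6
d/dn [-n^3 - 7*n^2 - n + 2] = -3*n^2 - 14*n - 1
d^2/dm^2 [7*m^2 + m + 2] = 14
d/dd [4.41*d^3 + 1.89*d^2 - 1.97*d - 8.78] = 13.23*d^2 + 3.78*d - 1.97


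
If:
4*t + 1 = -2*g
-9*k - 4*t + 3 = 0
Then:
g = -2*t - 1/2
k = 1/3 - 4*t/9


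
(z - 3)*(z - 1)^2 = z^3 - 5*z^2 + 7*z - 3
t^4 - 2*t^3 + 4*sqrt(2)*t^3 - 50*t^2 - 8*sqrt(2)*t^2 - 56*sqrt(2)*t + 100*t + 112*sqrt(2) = (t - 2)*(t - 4*sqrt(2))*(t + sqrt(2))*(t + 7*sqrt(2))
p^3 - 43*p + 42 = (p - 6)*(p - 1)*(p + 7)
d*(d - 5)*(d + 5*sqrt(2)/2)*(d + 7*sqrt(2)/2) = d^4 - 5*d^3 + 6*sqrt(2)*d^3 - 30*sqrt(2)*d^2 + 35*d^2/2 - 175*d/2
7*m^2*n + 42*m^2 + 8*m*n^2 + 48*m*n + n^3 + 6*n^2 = (m + n)*(7*m + n)*(n + 6)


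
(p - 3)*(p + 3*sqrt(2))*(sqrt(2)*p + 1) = sqrt(2)*p^3 - 3*sqrt(2)*p^2 + 7*p^2 - 21*p + 3*sqrt(2)*p - 9*sqrt(2)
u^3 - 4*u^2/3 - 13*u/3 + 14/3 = (u - 7/3)*(u - 1)*(u + 2)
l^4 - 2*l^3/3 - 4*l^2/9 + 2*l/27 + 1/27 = (l - 1)*(l - 1/3)*(l + 1/3)^2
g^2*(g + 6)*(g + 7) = g^4 + 13*g^3 + 42*g^2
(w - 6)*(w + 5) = w^2 - w - 30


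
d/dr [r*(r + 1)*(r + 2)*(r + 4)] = 4*r^3 + 21*r^2 + 28*r + 8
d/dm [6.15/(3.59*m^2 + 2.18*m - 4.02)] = (-44.157*m - 13.407)/(3.59*m^2 + 2.18*m - 4.02)^2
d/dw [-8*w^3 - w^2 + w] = -24*w^2 - 2*w + 1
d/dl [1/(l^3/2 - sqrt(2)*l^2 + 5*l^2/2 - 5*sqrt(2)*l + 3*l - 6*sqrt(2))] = 2*(-3*l^2 - 10*l + 4*sqrt(2)*l - 6 + 10*sqrt(2))/(l^3 - 2*sqrt(2)*l^2 + 5*l^2 - 10*sqrt(2)*l + 6*l - 12*sqrt(2))^2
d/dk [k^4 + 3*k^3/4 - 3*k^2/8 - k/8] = 4*k^3 + 9*k^2/4 - 3*k/4 - 1/8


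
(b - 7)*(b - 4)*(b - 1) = b^3 - 12*b^2 + 39*b - 28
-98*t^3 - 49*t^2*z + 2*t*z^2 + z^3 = (-7*t + z)*(2*t + z)*(7*t + z)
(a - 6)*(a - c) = a^2 - a*c - 6*a + 6*c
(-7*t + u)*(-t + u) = 7*t^2 - 8*t*u + u^2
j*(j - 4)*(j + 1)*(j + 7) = j^4 + 4*j^3 - 25*j^2 - 28*j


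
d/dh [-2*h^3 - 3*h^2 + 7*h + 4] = -6*h^2 - 6*h + 7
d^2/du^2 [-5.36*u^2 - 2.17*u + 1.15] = -10.7200000000000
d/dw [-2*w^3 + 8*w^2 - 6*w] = -6*w^2 + 16*w - 6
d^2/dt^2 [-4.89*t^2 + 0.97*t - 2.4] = -9.78000000000000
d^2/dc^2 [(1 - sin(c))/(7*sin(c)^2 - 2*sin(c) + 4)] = (49*sin(c)^5 - 182*sin(c)^4 - 224*sin(c)^3 + 410*sin(c)^2 + 92*sin(c) - 64)/(7*sin(c)^2 - 2*sin(c) + 4)^3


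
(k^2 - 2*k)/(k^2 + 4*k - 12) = k/(k + 6)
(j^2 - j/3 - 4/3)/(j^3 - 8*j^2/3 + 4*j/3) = (3*j^2 - j - 4)/(j*(3*j^2 - 8*j + 4))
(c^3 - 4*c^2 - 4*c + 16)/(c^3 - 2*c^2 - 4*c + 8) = (c - 4)/(c - 2)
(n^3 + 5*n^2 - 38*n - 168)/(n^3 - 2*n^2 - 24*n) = (n + 7)/n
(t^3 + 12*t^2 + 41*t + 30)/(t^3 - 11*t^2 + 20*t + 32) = (t^2 + 11*t + 30)/(t^2 - 12*t + 32)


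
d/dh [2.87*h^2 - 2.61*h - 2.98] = 5.74*h - 2.61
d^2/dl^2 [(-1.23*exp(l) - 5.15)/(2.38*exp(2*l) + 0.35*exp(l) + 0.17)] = (-6.96721199999999*exp(4*l) - 115.66205*exp(3*l) - 9.883902*exp(2*l) + 7.77707*exp(l) + 0.270878)*exp(l)/(13.481272*exp(6*l) + 5.94762*exp(5*l) + 3.763494*exp(4*l) + 0.892535*exp(3*l) + 0.268821*exp(2*l) + 0.030345*exp(l) + 0.004913)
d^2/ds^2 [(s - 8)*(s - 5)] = 2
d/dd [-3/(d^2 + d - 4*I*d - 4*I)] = 3*(2*d + 1 - 4*I)/(d^2 + d - 4*I*d - 4*I)^2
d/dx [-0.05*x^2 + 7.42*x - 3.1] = 7.42 - 0.1*x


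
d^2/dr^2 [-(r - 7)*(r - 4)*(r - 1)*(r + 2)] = -12*r^2 + 60*r - 30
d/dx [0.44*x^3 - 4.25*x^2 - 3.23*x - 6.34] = 1.32*x^2 - 8.5*x - 3.23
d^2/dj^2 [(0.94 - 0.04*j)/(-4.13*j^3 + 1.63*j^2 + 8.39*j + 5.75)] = (4.093656*j^5 - 194.017488*j^4 + 104.232384*j^3 + 191.843832*j^2 - 213.316248*j - 118.576248)/(70.444997*j^9 - 83.408241*j^8 - 396.403182*j^7 + 40.321574*j^6 + 1037.534496*j^5 + 805.400256*j^4 - 652.756994*j^3 - 1375.93935*j^2 - 832.183125*j - 190.109375)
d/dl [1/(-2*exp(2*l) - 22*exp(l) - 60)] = (exp(l) + 11/2)*exp(l)/(exp(2*l) + 11*exp(l) + 30)^2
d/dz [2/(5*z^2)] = -4/(5*z^3)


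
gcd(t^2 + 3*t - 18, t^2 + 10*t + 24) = t + 6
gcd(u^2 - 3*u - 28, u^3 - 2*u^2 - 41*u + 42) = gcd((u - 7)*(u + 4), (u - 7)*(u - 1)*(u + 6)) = u - 7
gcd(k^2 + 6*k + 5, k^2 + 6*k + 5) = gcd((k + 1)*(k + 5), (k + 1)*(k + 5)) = k^2 + 6*k + 5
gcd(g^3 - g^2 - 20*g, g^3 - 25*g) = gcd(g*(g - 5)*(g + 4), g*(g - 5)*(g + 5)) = g^2 - 5*g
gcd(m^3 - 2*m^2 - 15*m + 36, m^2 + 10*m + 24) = m + 4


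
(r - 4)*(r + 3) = r^2 - r - 12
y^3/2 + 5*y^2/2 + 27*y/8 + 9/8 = (y/2 + 1/4)*(y + 3/2)*(y + 3)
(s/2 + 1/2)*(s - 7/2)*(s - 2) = s^3/2 - 9*s^2/4 + 3*s/4 + 7/2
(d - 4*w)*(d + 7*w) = d^2 + 3*d*w - 28*w^2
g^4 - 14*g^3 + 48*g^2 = g^2*(g - 8)*(g - 6)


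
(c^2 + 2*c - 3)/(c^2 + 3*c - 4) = (c + 3)/(c + 4)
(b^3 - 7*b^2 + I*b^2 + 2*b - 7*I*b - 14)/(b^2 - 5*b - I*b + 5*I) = (b^2 + b*(-7 + 2*I) - 14*I)/(b - 5)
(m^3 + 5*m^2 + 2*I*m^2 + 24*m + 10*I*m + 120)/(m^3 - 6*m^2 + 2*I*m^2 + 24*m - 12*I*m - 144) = (m + 5)/(m - 6)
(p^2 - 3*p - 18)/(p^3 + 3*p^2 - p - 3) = (p - 6)/(p^2 - 1)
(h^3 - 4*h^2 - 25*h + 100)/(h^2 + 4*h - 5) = (h^2 - 9*h + 20)/(h - 1)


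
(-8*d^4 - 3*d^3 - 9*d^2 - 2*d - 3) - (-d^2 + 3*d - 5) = -8*d^4 - 3*d^3 - 8*d^2 - 5*d + 2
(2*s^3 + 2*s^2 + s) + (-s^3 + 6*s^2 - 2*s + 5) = s^3 + 8*s^2 - s + 5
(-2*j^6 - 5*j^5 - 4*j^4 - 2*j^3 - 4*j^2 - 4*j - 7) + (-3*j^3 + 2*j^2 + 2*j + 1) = -2*j^6 - 5*j^5 - 4*j^4 - 5*j^3 - 2*j^2 - 2*j - 6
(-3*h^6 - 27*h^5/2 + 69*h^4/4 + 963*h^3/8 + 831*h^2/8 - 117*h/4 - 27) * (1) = -3*h^6 - 27*h^5/2 + 69*h^4/4 + 963*h^3/8 + 831*h^2/8 - 117*h/4 - 27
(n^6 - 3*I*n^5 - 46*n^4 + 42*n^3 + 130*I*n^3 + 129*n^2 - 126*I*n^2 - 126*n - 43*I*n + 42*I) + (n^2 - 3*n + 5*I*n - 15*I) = n^6 - 3*I*n^5 - 46*n^4 + 42*n^3 + 130*I*n^3 + 130*n^2 - 126*I*n^2 - 129*n - 38*I*n + 27*I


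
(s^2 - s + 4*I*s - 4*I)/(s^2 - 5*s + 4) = (s + 4*I)/(s - 4)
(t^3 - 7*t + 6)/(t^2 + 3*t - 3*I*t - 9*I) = (t^2 - 3*t + 2)/(t - 3*I)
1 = 1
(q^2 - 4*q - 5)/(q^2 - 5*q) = (q + 1)/q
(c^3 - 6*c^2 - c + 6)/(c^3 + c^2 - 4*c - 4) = (c^2 - 7*c + 6)/(c^2 - 4)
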